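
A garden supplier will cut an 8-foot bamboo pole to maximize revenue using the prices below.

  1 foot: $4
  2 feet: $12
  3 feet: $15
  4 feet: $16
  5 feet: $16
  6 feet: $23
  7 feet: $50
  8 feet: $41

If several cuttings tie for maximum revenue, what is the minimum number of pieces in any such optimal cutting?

2

Let r[k] be the best obtainable value from length k. For each k, try every first piece i and keep the best of price[i] + r[k−i].
r[1] = 4
r[2] = max(4+4, 12+0) = 12
r[3] = max(4+12, 12+4, 15+0) = 16
r[4] = max(4+16, 12+12, 15+4, 16+0) = 24
r[5] = max(4+24, 12+16, 15+12, 16+4, 16+0) = 28
r[6] = max(4+28, 12+24, 15+16, 16+12, 16+4, 23+0) = 36
r[7] = max(4+36, 12+28, 15+24, …, 23+4, 50+0) = 50
r[8] = max(4+50, 12+36, 15+28, …, 50+4, 41+0) = 54
Maximum revenue is $54.
Now minimize piece count subject to staying optimal: for each k, pieces[k] = 1 + min over i with p[i]+r[k−i]=r[k] of pieces[k−i].
pieces[5] = 3
pieces[6] = 3
pieces[7] = 1
pieces[8] = 2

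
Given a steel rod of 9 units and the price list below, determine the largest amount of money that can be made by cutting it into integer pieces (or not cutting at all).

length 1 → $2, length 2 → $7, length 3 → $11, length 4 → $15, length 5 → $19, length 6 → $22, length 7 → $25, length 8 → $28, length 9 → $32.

Let r[k] be the best obtainable value from length k. For each k, try every first piece i and keep the best of price[i] + r[k−i].
r[1] = 2
r[2] = max(2+2, 7+0) = 7
r[3] = max(2+7, 7+2, 11+0) = 11
r[4] = max(2+11, 7+7, 11+2, 15+0) = 15
r[5] = max(2+15, 7+11, 11+7, 15+2, 19+0) = 19
r[6] = max(2+19, 7+15, 11+11, 15+7, 19+2, 22+0) = 22
r[7] = max(2+22, 7+19, 11+15, …, 22+2, 25+0) = 26
r[8] = max(2+26, 7+22, 11+19, …, 25+2, 28+0) = 30
r[9] = max(2+30, 7+26, 11+22, …, 28+2, 32+0) = 34
One optimal cutting: 5 + 4 → $19 + $15 = $34.

34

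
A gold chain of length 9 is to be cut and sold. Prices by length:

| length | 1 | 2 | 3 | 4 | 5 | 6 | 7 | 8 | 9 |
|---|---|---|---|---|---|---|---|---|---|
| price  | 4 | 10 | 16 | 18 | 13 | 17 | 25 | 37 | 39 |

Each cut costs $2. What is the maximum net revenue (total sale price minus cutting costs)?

44

Build r[k] bottom-up: r[k] = max over allowed piece i of (p[i] + r[k−i]) − 2 per cut.
r[1] = 4
r[2] = max(4+4-2, 10+0) = 10
r[3] = max(4+10-2, 10+4-2, 16+0) = 16
r[4] = max(4+16-2, 10+10-2, 16+4-2, 18+0) = 18
r[5] = max(4+18-2, 10+16-2, 16+10-2, 18+4-2, 13+0) = 24
r[6] = max(4+24-2, 10+18-2, 16+16-2, 18+10-2, 13+4-2, 17+0) = 30
r[7] = max(4+30-2, 10+24-2, 16+18-2, …, 17+4-2, 25+0) = 32
r[8] = max(4+32-2, 10+30-2, 16+24-2, …, 25+4-2, 37+0) = 38
r[9] = max(4+38-2, 10+32-2, 16+30-2, …, 37+4-2, 39+0) = 44
One optimal plan: pieces 3 + 3 + 3 (2 cuts) → $48 − $4 = $44.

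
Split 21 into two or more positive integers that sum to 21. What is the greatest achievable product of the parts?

Fill g[k] for k=2..21: at each k try every first piece i and multiply by the better of (k−i) uncut or g[k−i].
g[2] = 1·max(1,0) = 1·1 = 1
g[3] = 1·max(2,1) = 1·2 = 2
g[4] = 2·max(2,1) = 2·2 = 4
g[5] = 2·max(3,2) = 2·3 = 6
g[6] = 3·max(3,2) = 3·3 = 9
g[7] = 2·max(5,6) = 2·6 = 12
g[8] = 2·max(6,9) = 2·9 = 18
g[9] = 3·max(6,9) = 3·9 = 27
g[10] = 2·max(8,18) = 2·18 = 36
g[11] = 2·max(9,27) = 2·27 = 54
g[12] = 3·max(9,27) = 3·27 = 81
g[13] = 2·max(11,54) = 2·54 = 108
g[14] = 2·max(12,81) = 2·81 = 162
g[15] = 3·max(12,81) = 3·81 = 243
g[16] = 2·max(14,162) = 2·162 = 324
g[17] = 2·max(15,243) = 2·243 = 486
g[18] = 3·max(15,243) = 3·243 = 729
g[19] = 2·max(17,486) = 2·486 = 972
g[20] = 2·max(18,729) = 2·729 = 1458
g[21] = 3·max(18,729) = 3·729 = 2187
One optimal split: 3 + 3 + 3 + 3 + 3 + 3 + 3; product 3·3·3·3·3·3·3 = 2187.

2187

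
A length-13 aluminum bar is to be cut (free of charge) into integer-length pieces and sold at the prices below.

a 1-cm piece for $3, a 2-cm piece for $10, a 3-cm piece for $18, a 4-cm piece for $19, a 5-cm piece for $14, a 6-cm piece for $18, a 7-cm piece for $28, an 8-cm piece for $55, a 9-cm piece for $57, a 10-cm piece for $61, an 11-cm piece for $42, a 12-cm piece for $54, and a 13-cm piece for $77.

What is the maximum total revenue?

Let r[k] be the best obtainable value from length k. For each k, try every first piece i and keep the best of price[i] + r[k−i].
r[1] = 3
r[2] = max(3+3, 10+0) = 10
r[3] = max(3+10, 10+3, 18+0) = 18
r[4] = max(3+18, 10+10, 18+3, 19+0) = 21
r[5] = max(3+21, 10+18, 18+10, 19+3, 14+0) = 28
r[6] = max(3+28, 10+21, 18+18, 19+10, 14+3, 18+0) = 36
r[7] = max(3+36, 10+28, 18+21, …, 18+3, 28+0) = 39
r[8] = max(3+39, 10+36, 18+28, …, 28+3, 55+0) = 55
r[9] = max(3+55, 10+39, 18+36, …, 55+3, 57+0) = 58
r[10] = max(3+58, 10+55, 18+39, …, 57+3, 61+0) = 65
r[11] = max(3+65, 10+58, 18+55, …, 61+3, 42+0) = 73
r[12] = max(3+73, 10+65, 18+58, …, 42+3, 54+0) = 76
r[13] = max(3+76, 10+73, 18+65, …, 54+3, 77+0) = 83
One optimal cutting: 8 + 3 + 2 → $55 + $18 + $10 = $83.

83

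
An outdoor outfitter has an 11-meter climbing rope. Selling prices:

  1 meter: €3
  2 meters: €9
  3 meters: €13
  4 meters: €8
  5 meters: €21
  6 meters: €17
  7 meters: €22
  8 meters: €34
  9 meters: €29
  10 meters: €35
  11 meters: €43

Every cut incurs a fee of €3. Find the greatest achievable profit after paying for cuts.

44

Build net[k] bottom-up: net[k] = max over allowed piece i of (p[i] + net[k−i]) − 3 per cut.
net[1] = 3
net[2] = 9
net[3] = 13
net[4] = 15  (first piece 2, then net[2]=9)
net[5] = 21
net[6] = 23  (first piece 3, then net[3]=13)
net[7] = 27  (first piece 2, then net[5]=21)
net[8] = 34
net[9] = 34  (first piece 1, then net[8]=34)
net[10] = 40  (first piece 2, then net[8]=34)
net[11] = 44  (first piece 3, then net[8]=34)
One optimal plan: pieces 8 + 3 (1 cut) → €47 − €3 = €44.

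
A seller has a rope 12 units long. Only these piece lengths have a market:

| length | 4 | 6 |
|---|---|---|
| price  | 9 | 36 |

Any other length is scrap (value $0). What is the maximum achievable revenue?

Let f[k] be the best obtainable value from length k. For each k, try every first piece i and keep the best of price[i] + f[k−i].
f[1] = 0
f[2] = 0
f[3] = 0
f[4] = 9
f[5] = 9
f[6] = max(9+0, 36+0) = 36
f[7] = max(9+0, 36+0) = 36
f[8] = max(9+9, 36+0) = 36
f[9] = max(9+9, 36+0) = 36
f[10] = max(9+36, 36+9) = 45
f[11] = max(9+36, 36+9) = 45
f[12] = max(9+36, 36+36) = 72
One optimal cutting: 6 + 6 → $72.

72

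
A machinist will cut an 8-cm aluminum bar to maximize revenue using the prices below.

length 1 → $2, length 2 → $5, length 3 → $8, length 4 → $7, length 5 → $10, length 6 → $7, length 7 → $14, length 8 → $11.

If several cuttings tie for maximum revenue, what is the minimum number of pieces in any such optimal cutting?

Build r[k] bottom-up: r[k] = max over allowed piece i of (p[i] + r[k−i]).
r[1] = 2
r[2] = max(2+2, 5+0) = 5
r[3] = max(2+5, 5+2, 8+0) = 8
r[4] = max(2+8, 5+5, 8+2, 7+0) = 10
r[5] = max(2+10, 5+8, 8+5, 7+2, 10+0) = 13
r[6] = max(2+13, 5+10, 8+8, 7+5, 10+2, 7+0) = 16
r[7] = max(2+16, 5+13, 8+10, …, 7+2, 14+0) = 18
r[8] = max(2+18, 5+16, 8+13, …, 14+2, 11+0) = 21
Maximum revenue is $21.
Now minimize piece count subject to staying optimal: for each k, pieces[k] = 1 + min over i with p[i]+r[k−i]=r[k] of pieces[k−i].
pieces[5] = 2
pieces[6] = 2
pieces[7] = 3
pieces[8] = 3

3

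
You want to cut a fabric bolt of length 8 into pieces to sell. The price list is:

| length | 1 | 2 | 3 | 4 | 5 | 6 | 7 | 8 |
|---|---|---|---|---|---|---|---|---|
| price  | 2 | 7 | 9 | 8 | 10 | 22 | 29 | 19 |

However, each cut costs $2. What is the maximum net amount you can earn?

Let net[k] be the best obtainable value from length k. For each k, try every first piece i and keep the best of price[i] + net[k−i] minus the 2 cut fee when i<k.
net[1] = 2
net[2] = max(2+2-2, 7+0) = 7
net[3] = max(2+7-2, 7+2-2, 9+0) = 9
net[4] = max(2+9-2, 7+7-2, 9+2-2, 8+0) = 12
net[5] = max(2+12-2, 7+9-2, 9+7-2, 8+2-2, 10+0) = 14
net[6] = max(2+14-2, 7+12-2, 9+9-2, 8+7-2, 10+2-2, 22+0) = 22
net[7] = max(2+22-2, 7+14-2, 9+12-2, …, 22+2-2, 29+0) = 29
net[8] = max(2+29-2, 7+22-2, 9+14-2, …, 29+2-2, 19+0) = 29
One optimal plan: pieces 7 + 1 (1 cut) → $31 − $2 = $29.

29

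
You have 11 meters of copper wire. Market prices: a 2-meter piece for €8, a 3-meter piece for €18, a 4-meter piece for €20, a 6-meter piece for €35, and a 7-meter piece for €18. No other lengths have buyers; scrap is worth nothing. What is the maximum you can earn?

Consider every possible first cut. f[k] is the best of p[i]+f[k−i] over all sellable i≤k.
f[1] = 0
f[2] = 8
f[3] = 18
f[4] = 20
f[5] = 26  (first piece 2, then f[3]=18)
f[6] = 36  (first piece 3, then f[3]=18)
f[7] = 38  (first piece 3, then f[4]=20)
f[8] = 44  (first piece 2, then f[6]=36)
f[9] = 54  (first piece 3, then f[6]=36)
f[10] = 56  (first piece 3, then f[7]=38)
f[11] = 62  (first piece 2, then f[9]=54)
One optimal cutting: 3 + 3 + 3 + 2 → €62.

62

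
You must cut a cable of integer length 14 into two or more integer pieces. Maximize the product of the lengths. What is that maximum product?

162

Fill prod[k] for k=2..14: at each k try every first piece i and multiply by the better of (k−i) uncut or prod[k−i].
Small cases: prod[2]=1, prod[3]=2, prod[4]=4, prod[5]=6, prod[6]=9, prod[7]=12, prod[8]=18, prod[9]=27.
prod[10] = max(1×27, 2×18, 3×12, …, 8×2, 9×1) = 36
prod[11] = max(1×36, 2×27, 3×18, …, 9×2, 10×1) = 54
prod[12] = max(1×54, 2×36, 3×27, …, 10×2, 11×1) = 81
prod[13] = max(1×81, 2×54, 3×36, …, 11×2, 12×1) = 108
prod[14] = max(1×108, 2×81, 3×54, …, 12×2, 13×1) = 162
One optimal split: 3 + 3 + 3 + 3 + 2; product 3×3×3×3×2 = 162.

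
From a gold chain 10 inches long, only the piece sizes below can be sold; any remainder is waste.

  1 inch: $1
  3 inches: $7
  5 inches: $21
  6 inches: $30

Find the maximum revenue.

Build best[k] bottom-up: best[k] = max over allowed piece i of (p[i] + best[k−i]).
best[1] = 1
best[2] = 2  (first piece 1, then best[1]=1)
best[3] = max(1+2, 7+0) = 7
best[4] = max(1+7, 7+1) = 8
best[5] = max(1+8, 7+2, 21+0) = 21
best[6] = max(1+21, 7+7, 21+1, 30+0) = 30
best[7] = max(1+30, 7+8, 21+2, 30+1) = 31
best[8] = max(1+31, 7+21, 21+7, 30+2) = 32
best[9] = max(1+32, 7+30, 21+8, 30+7) = 37
best[10] = max(1+37, 7+31, 21+21, 30+8) = 42
One optimal cutting: 5 + 5 → $42.

42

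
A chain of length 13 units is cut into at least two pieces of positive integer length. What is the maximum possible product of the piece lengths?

108

Fill g[k] for k=2..13: at each k try every first piece i and multiply by the better of (k−i) uncut or g[k−i].
g[2] = 1×max(1,0) = 1×1 = 1
g[3] = 1×max(2,1) = 1×2 = 2
g[4] = 2×max(2,1) = 2×2 = 4
g[5] = 2×max(3,2) = 2×3 = 6
g[6] = 3×max(3,2) = 3×3 = 9
g[7] = 2×max(5,6) = 2×6 = 12
g[8] = 2×max(6,9) = 2×9 = 18
g[9] = 3×max(6,9) = 3×9 = 27
g[10] = 2×max(8,18) = 2×18 = 36
g[11] = 2×max(9,27) = 2×27 = 54
g[12] = 3×max(9,27) = 3×27 = 81
g[13] = 2×max(11,54) = 2×54 = 108
One optimal split: 3 + 3 + 3 + 2 + 2; product 3×3×3×2×2 = 108.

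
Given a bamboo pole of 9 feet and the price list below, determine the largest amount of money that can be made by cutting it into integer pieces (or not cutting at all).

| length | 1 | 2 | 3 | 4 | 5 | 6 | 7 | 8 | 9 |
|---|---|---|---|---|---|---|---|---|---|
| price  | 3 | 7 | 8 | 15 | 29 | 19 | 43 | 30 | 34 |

Build best[k] bottom-up: best[k] = max over allowed piece i of (p[i] + best[k−i]).
best[1] = 3
best[2] = 7
best[3] = 10  (first piece 1, then best[2]=7)
best[4] = 15
best[5] = 29
best[6] = 32  (first piece 1, then best[5]=29)
best[7] = 43
best[8] = 46  (first piece 1, then best[7]=43)
best[9] = 50  (first piece 2, then best[7]=43)
One optimal cutting: 7 + 2 → $43 + $7 = $50.

50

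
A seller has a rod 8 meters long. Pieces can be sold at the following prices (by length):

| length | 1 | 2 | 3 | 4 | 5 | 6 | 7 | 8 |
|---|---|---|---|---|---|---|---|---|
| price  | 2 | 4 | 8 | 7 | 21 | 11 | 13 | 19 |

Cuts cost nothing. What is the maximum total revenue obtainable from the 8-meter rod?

Let r[k] be the best obtainable value from length k. For each k, try every first piece i and keep the best of price[i] + r[k−i].
r[1] = 2
r[2] = max(2+2, 4+0) = 4
r[3] = max(2+4, 4+2, 8+0) = 8
r[4] = max(2+8, 4+4, 8+2, 7+0) = 10
r[5] = max(2+10, 4+8, 8+4, 7+2, 21+0) = 21
r[6] = max(2+21, 4+10, 8+8, 7+4, 21+2, 11+0) = 23
r[7] = max(2+23, 4+21, 8+10, …, 11+2, 13+0) = 25
r[8] = max(2+25, 4+23, 8+21, …, 13+2, 19+0) = 29
One optimal cutting: 5 + 3 → €21 + €8 = €29.

29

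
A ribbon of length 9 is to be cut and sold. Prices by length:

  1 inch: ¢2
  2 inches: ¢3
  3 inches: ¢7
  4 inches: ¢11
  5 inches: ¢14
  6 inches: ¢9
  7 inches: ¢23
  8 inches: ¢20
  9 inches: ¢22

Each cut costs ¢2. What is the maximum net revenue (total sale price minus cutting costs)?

Consider every possible first cut. r[k] is the best of p[i]+r[k−i] over all sellable i≤k, charging 2 whenever i<k.
r[1] = 2
r[2] = max(2+2-2, 3+0) = 3
r[3] = max(2+3-2, 3+2-2, 7+0) = 7
r[4] = max(2+7-2, 3+3-2, 7+2-2, 11+0) = 11
r[5] = max(2+11-2, 3+7-2, 7+3-2, 11+2-2, 14+0) = 14
r[6] = max(2+14-2, 3+11-2, 7+7-2, 11+3-2, 14+2-2, 9+0) = 14
r[7] = max(2+14-2, 3+14-2, 7+11-2, …, 9+2-2, 23+0) = 23
r[8] = max(2+23-2, 3+14-2, 7+14-2, …, 23+2-2, 20+0) = 23
r[9] = max(2+23-2, 3+23-2, 7+14-2, …, 20+2-2, 22+0) = 24
One optimal plan: pieces 7 + 2 (1 cut) → ¢26 − ¢2 = ¢24.

24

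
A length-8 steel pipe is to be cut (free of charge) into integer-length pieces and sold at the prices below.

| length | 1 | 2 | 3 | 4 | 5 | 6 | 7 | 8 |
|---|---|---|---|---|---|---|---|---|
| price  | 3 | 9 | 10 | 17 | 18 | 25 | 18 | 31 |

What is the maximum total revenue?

36

Build r[k] bottom-up: r[k] = max over allowed piece i of (p[i] + r[k−i]).
r[1] = 3
r[2] = max(3+3, 9+0) = 9
r[3] = max(3+9, 9+3, 10+0) = 12
r[4] = max(3+12, 9+9, 10+3, 17+0) = 18
r[5] = max(3+18, 9+12, 10+9, 17+3, 18+0) = 21
r[6] = max(3+21, 9+18, 10+12, 17+9, 18+3, 25+0) = 27
r[7] = max(3+27, 9+21, 10+18, …, 25+3, 18+0) = 30
r[8] = max(3+30, 9+27, 10+21, …, 18+3, 31+0) = 36
One optimal cutting: 2 + 2 + 2 + 2 → $9 + $9 + $9 + $9 = $36.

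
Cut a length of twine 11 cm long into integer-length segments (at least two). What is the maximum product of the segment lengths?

54

Fill prod[k] for k=2..11: at each k try every first piece i and multiply by the better of (k−i) uncut or prod[k−i].
Small cases: prod[2]=1, prod[3]=2.
prod[4] = max(1×3, 2×2, 3×1) = 4
prod[5] = max(1×4, 2×3, 3×2, 4×1) = 6
prod[6] = max(1×6, 2×4, 3×3, 4×2, 5×1) = 9
prod[7] = max(1×9, 2×6, 3×4, 4×3, 5×2, 6×1) = 12
prod[8] = max(1×12, 2×9, 3×6, …, 6×2, 7×1) = 18
prod[9] = max(1×18, 2×12, 3×9, …, 7×2, 8×1) = 27
prod[10] = max(1×27, 2×18, 3×12, …, 8×2, 9×1) = 36
prod[11] = max(1×36, 2×27, 3×18, …, 9×2, 10×1) = 54
One optimal split: 3 + 3 + 3 + 2; product 3×3×3×2 = 54.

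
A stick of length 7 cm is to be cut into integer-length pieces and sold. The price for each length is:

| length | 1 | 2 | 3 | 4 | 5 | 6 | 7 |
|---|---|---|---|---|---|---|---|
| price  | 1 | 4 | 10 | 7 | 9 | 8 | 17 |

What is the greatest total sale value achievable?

Build v[k] bottom-up: v[k] = max over allowed piece i of (p[i] + v[k−i]).
v[1] = 1
v[2] = 4
v[3] = 10
v[4] = 11  (first piece 1, then v[3]=10)
v[5] = 14  (first piece 2, then v[3]=10)
v[6] = 20  (first piece 3, then v[3]=10)
v[7] = 21  (first piece 1, then v[6]=20)
One optimal cutting: 3 + 3 + 1 → €10 + €10 + €1 = €21.

21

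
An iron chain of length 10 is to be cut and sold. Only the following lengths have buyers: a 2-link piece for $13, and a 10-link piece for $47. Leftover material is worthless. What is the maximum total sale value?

65

Consider every possible first cut. f[k] is the best of p[i]+f[k−i] over all sellable i≤k.
f[1] = 0
f[2] = 13
f[3] = 13
f[4] = 26  (first piece 2, then f[2]=13)
f[5] = 26
f[6] = 39  (first piece 2, then f[4]=26)
f[7] = 39
f[8] = 52  (first piece 2, then f[6]=39)
f[9] = 52
f[10] = 65  (first piece 2, then f[8]=52)
One optimal cutting: 2 + 2 + 2 + 2 + 2 → $65.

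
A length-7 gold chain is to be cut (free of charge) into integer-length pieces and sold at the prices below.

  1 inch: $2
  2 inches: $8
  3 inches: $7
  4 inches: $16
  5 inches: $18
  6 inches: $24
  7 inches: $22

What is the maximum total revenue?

Build r[k] bottom-up: r[k] = max over allowed piece i of (p[i] + r[k−i]).
r[1] = 2
r[2] = max(2+2, 8+0) = 8
r[3] = max(2+8, 8+2, 7+0) = 10
r[4] = max(2+10, 8+8, 7+2, 16+0) = 16
r[5] = max(2+16, 8+10, 7+8, 16+2, 18+0) = 18
r[6] = max(2+18, 8+16, 7+10, 16+8, 18+2, 24+0) = 24
r[7] = max(2+24, 8+18, 7+16, …, 24+2, 22+0) = 26
One optimal cutting: 2 + 2 + 2 + 1 → $8 + $8 + $8 + $2 = $26.

26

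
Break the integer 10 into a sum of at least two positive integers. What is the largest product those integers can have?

Let f[k] be the best product for length k (with at least one cut). For each first piece i, the rest contributes max(k−i, f[k−i]).
f[2] = 1×max(1,0) = 1×1 = 1
f[3] = 1×max(2,1) = 1×2 = 2
f[4] = 2×max(2,1) = 2×2 = 4
f[5] = 2×max(3,2) = 2×3 = 6
f[6] = 3×max(3,2) = 3×3 = 9
f[7] = 2×max(5,6) = 2×6 = 12
f[8] = 2×max(6,9) = 2×9 = 18
f[9] = 3×max(6,9) = 3×9 = 27
f[10] = 2×max(8,18) = 2×18 = 36
One optimal split: 3 + 3 + 2 + 2; product 3×3×2×2 = 36.

36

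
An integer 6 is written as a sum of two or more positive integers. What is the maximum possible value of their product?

Let m[k] be the best product for length k (with at least one cut). For each first piece i, the rest contributes max(k−i, m[k−i]).
m[2] = 1*max(1,0) = 1*1 = 1
m[3] = 1*max(2,1) = 1*2 = 2
m[4] = 2*max(2,1) = 2*2 = 4
m[5] = 2*max(3,2) = 2*3 = 6
m[6] = 3*max(3,2) = 3*3 = 9
One optimal split: 3 + 3; product 3*3 = 9.

9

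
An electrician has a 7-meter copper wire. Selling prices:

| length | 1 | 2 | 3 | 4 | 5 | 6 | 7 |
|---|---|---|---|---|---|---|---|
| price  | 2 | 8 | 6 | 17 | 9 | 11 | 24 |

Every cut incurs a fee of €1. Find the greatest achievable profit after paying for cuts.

25

Let r[k] be the best obtainable value from length k. For each k, try every first piece i and keep the best of price[i] + r[k−i] minus the 1 cut fee when i<k.
r[1] = 2
r[2] = max(2+2-1, 8+0) = 8
r[3] = max(2+8-1, 8+2-1, 6+0) = 9
r[4] = max(2+9-1, 8+8-1, 6+2-1, 17+0) = 17
r[5] = max(2+17-1, 8+9-1, 6+8-1, 17+2-1, 9+0) = 18
r[6] = max(2+18-1, 8+17-1, 6+9-1, 17+8-1, 9+2-1, 11+0) = 24
r[7] = max(2+24-1, 8+18-1, 6+17-1, …, 11+2-1, 24+0) = 25
One optimal plan: pieces 4 + 2 + 1 (2 cuts) → €27 − €2 = €25.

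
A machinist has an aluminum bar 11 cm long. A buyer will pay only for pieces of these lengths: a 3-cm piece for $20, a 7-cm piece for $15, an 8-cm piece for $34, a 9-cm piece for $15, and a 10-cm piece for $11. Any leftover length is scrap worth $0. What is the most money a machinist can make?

Consider every possible first cut. best[k] is the best of p[i]+best[k−i] over all sellable i≤k.
best[1] = 0
best[2] = 0
best[3] = 20
best[4] = 20
best[5] = 20
best[6] = 40  (first piece 3, then best[3]=20)
best[7] = max(20+20, 15+0) = 40
best[8] = max(20+20, 15+0, 34+0) = 40
best[9] = max(20+40, 15+0, 34+0, 15+0) = 60
best[10] = max(20+40, 15+20, 34+0, 15+0, 11+0) = 60
best[11] = max(20+40, 15+20, 34+20, 15+0, 11+0) = 60
One optimal cutting: pieces 3 + 3 + 3 with 2 cm of scrap → $60.

60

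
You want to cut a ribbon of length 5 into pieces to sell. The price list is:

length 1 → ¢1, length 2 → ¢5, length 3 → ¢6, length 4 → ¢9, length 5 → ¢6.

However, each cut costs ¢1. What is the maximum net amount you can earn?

10

Build net[k] bottom-up: net[k] = max over allowed piece i of (p[i] + net[k−i]) − 1 per cut.
net[1] = 1
net[2] = max(1+1-1, 5+0) = 5
net[3] = max(1+5-1, 5+1-1, 6+0) = 6
net[4] = max(1+6-1, 5+5-1, 6+1-1, 9+0) = 9
net[5] = max(1+9-1, 5+6-1, 6+5-1, 9+1-1, 6+0) = 10
One optimal plan: pieces 3 + 2 (1 cut) → ¢11 − ¢1 = ¢10.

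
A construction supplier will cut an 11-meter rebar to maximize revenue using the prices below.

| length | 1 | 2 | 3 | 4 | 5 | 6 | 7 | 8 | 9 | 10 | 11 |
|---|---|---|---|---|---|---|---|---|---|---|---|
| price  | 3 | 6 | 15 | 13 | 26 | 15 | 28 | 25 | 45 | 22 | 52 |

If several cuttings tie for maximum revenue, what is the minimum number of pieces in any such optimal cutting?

Build r[k] bottom-up: r[k] = max over allowed piece i of (p[i] + r[k−i]).
r[1] = 3
r[2] = max(3+3, 6+0) = 6
r[3] = max(3+6, 6+3, 15+0) = 15
r[4] = max(3+15, 6+6, 15+3, 13+0) = 18
r[5] = max(3+18, 6+15, 15+6, 13+3, 26+0) = 26
r[6] = max(3+26, 6+18, 15+15, 13+6, 26+3, 15+0) = 30
r[7] = max(3+30, 6+26, 15+18, …, 15+3, 28+0) = 33
r[8] = max(3+33, 6+30, 15+26, …, 28+3, 25+0) = 41
r[9] = max(3+41, 6+33, 15+30, …, 25+3, 45+0) = 45
r[10] = max(3+45, 6+41, 15+33, …, 45+3, 22+0) = 52
r[11] = max(3+52, 6+45, 15+41, …, 22+3, 52+0) = 56
Maximum revenue is ₹56.
Now minimize piece count subject to staying optimal: for each k, pieces[k] = 1 + min over i with p[i]+r[k−i]=r[k] of pieces[k−i].
pieces[8] = 2
pieces[9] = 1
pieces[10] = 2
pieces[11] = 3

3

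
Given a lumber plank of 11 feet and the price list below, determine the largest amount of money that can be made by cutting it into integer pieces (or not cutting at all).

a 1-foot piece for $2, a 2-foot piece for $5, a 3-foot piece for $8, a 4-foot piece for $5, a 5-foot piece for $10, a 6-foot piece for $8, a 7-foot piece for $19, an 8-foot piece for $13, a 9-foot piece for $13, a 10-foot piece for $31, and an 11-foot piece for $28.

Build best[k] bottom-up: best[k] = max over allowed piece i of (p[i] + best[k−i]).
best[1] = 2
best[2] = 5
best[3] = 8
best[4] = 10  (first piece 1, then best[3]=8)
best[5] = 13  (first piece 2, then best[3]=8)
best[6] = 16  (first piece 3, then best[3]=8)
best[7] = 19
best[8] = 21  (first piece 1, then best[7]=19)
best[9] = 24  (first piece 2, then best[7]=19)
best[10] = 31
best[11] = 33  (first piece 1, then best[10]=31)
One optimal cutting: 10 + 1 → $31 + $2 = $33.

33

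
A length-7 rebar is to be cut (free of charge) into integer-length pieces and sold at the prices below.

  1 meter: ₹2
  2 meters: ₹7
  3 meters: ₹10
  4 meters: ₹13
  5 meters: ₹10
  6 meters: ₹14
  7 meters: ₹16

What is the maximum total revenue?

Build v[k] bottom-up: v[k] = max over allowed piece i of (p[i] + v[k−i]).
v[1] = 2
v[2] = max(2+2, 7+0) = 7
v[3] = max(2+7, 7+2, 10+0) = 10
v[4] = max(2+10, 7+7, 10+2, 13+0) = 14
v[5] = max(2+14, 7+10, 10+7, 13+2, 10+0) = 17
v[6] = max(2+17, 7+14, 10+10, 13+7, 10+2, 14+0) = 21
v[7] = max(2+21, 7+17, 10+14, …, 14+2, 16+0) = 24
One optimal cutting: 3 + 2 + 2 → ₹10 + ₹7 + ₹7 = ₹24.

24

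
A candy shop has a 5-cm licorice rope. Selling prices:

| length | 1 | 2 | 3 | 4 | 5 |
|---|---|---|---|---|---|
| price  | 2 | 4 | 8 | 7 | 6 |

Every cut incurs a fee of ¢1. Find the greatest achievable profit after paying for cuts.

11

Let r[k] be the best obtainable value from length k. For each k, try every first piece i and keep the best of price[i] + r[k−i] minus the 1 cut fee when i<k.
r[1] = 2
r[2] = 4
r[3] = 8
r[4] = 9  (first piece 1, then r[3]=8)
r[5] = 11  (first piece 2, then r[3]=8)
One optimal plan: pieces 3 + 2 (1 cut) → ¢12 − ¢1 = ¢11.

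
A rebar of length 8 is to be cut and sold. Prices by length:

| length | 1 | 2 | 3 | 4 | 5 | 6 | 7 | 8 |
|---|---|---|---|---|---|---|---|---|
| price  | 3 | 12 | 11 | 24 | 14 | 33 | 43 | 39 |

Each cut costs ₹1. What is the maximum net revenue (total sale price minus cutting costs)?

Consider every possible first cut. r[k] is the best of p[i]+r[k−i] over all sellable i≤k, charging 1 whenever i<k.
r[1] = 3
r[2] = 12
r[3] = 14  (first piece 1, then r[2]=12)
r[4] = 24
r[5] = 26  (first piece 1, then r[4]=24)
r[6] = 35  (first piece 2, then r[4]=24)
r[7] = 43
r[8] = 47  (first piece 4, then r[4]=24)
One optimal plan: pieces 4 + 4 (1 cut) → ₹48 − ₹1 = ₹47.

47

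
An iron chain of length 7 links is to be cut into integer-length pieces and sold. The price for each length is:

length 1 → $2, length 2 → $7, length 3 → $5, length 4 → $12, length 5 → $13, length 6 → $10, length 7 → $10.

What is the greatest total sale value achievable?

23

Let best[k] be the best obtainable value from length k. For each k, try every first piece i and keep the best of price[i] + best[k−i].
best[1] = 2
best[2] = 7
best[3] = 9  (first piece 1, then best[2]=7)
best[4] = 14  (first piece 2, then best[2]=7)
best[5] = 16  (first piece 1, then best[4]=14)
best[6] = 21  (first piece 2, then best[4]=14)
best[7] = 23  (first piece 1, then best[6]=21)
One optimal cutting: 2 + 2 + 2 + 1 → $7 + $7 + $7 + $2 = $23.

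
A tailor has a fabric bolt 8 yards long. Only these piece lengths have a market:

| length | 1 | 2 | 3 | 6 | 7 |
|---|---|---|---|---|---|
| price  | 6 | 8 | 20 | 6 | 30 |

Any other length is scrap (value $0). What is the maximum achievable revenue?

52

Consider every possible first cut. f[k] is the best of p[i]+f[k−i] over all sellable i≤k.
f[1] = 6
f[2] = 12  (first piece 1, then f[1]=6)
f[3] = 20
f[4] = 26  (first piece 1, then f[3]=20)
f[5] = 32  (first piece 1, then f[4]=26)
f[6] = 40  (first piece 3, then f[3]=20)
f[7] = 46  (first piece 1, then f[6]=40)
f[8] = 52  (first piece 1, then f[7]=46)
One optimal cutting: 3 + 3 + 1 + 1 → $52.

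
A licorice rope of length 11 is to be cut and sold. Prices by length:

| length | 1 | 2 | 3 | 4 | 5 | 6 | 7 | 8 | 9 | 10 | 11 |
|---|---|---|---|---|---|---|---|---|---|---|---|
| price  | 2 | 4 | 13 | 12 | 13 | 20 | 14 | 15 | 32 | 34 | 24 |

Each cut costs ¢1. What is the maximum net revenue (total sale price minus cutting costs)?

Consider every possible first cut. v[k] is the best of p[i]+v[k−i] over all sellable i≤k, charging 1 whenever i<k.
v[1] = 2
v[2] = max(2+2-1, 4+0) = 4
v[3] = max(2+4-1, 4+2-1, 13+0) = 13
v[4] = max(2+13-1, 4+4-1, 13+2-1, 12+0) = 14
v[5] = max(2+14-1, 4+13-1, 13+4-1, 12+2-1, 13+0) = 16
v[6] = max(2+16-1, 4+14-1, 13+13-1, 12+4-1, 13+2-1, 20+0) = 25
v[7] = max(2+25-1, 4+16-1, 13+14-1, …, 20+2-1, 14+0) = 26
v[8] = max(2+26-1, 4+25-1, 13+16-1, …, 14+2-1, 15+0) = 28
v[9] = max(2+28-1, 4+26-1, 13+25-1, …, 15+2-1, 32+0) = 37
v[10] = max(2+37-1, 4+28-1, 13+26-1, …, 32+2-1, 34+0) = 38
v[11] = max(2+38-1, 4+37-1, 13+28-1, …, 34+2-1, 24+0) = 40
One optimal plan: pieces 3 + 3 + 3 + 2 (3 cuts) → ¢43 − ¢3 = ¢40.

40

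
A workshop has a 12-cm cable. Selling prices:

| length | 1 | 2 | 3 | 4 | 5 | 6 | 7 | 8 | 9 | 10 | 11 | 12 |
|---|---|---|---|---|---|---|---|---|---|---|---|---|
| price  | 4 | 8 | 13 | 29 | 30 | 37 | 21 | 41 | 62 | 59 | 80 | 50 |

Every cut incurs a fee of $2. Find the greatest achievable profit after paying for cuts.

Build net[k] bottom-up: net[k] = max over allowed piece i of (p[i] + net[k−i]) − 2 per cut.
net[1] = 4
net[2] = max(4+4-2, 8+0) = 8
net[3] = max(4+8-2, 8+4-2, 13+0) = 13
net[4] = max(4+13-2, 8+8-2, 13+4-2, 29+0) = 29
net[5] = max(4+29-2, 8+13-2, 13+8-2, 29+4-2, 30+0) = 31
net[6] = max(4+31-2, 8+29-2, 13+13-2, 29+8-2, 30+4-2, 37+0) = 37
net[7] = max(4+37-2, 8+31-2, 13+29-2, …, 37+4-2, 21+0) = 40
net[8] = max(4+40-2, 8+37-2, 13+31-2, …, 21+4-2, 41+0) = 56
net[9] = max(4+56-2, 8+40-2, 13+37-2, …, 41+4-2, 62+0) = 62
net[10] = max(4+62-2, 8+56-2, 13+40-2, …, 62+4-2, 59+0) = 64
net[11] = max(4+64-2, 8+62-2, 13+56-2, …, 59+4-2, 80+0) = 80
net[12] = max(4+80-2, 8+64-2, 13+62-2, …, 80+4-2, 50+0) = 83
One optimal plan: pieces 4 + 4 + 4 (2 cuts) → $87 − $4 = $83.

83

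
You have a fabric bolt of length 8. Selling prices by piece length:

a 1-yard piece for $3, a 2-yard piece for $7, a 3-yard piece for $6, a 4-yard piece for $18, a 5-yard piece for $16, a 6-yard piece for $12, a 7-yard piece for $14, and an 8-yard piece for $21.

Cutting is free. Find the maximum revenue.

Let v[k] be the best obtainable value from length k. For each k, try every first piece i and keep the best of price[i] + v[k−i].
v[1] = 3
v[2] = 7
v[3] = 10  (first piece 1, then v[2]=7)
v[4] = 18
v[5] = 21  (first piece 1, then v[4]=18)
v[6] = 25  (first piece 2, then v[4]=18)
v[7] = 28  (first piece 1, then v[6]=25)
v[8] = 36  (first piece 4, then v[4]=18)
One optimal cutting: 4 + 4 → $18 + $18 = $36.

36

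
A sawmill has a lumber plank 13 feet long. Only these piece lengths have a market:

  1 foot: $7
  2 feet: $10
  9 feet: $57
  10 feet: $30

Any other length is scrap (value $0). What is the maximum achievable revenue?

91

Build f[k] bottom-up: f[k] = max over allowed piece i of (p[i] + f[k−i]).
f[1] = 7
f[2] = 14  (first piece 1, then f[1]=7)
f[3] = 21  (first piece 1, then f[2]=14)
f[4] = 28  (first piece 1, then f[3]=21)
f[5] = 35  (first piece 1, then f[4]=28)
f[6] = 42  (first piece 1, then f[5]=35)
f[7] = 49  (first piece 1, then f[6]=42)
f[8] = 56  (first piece 1, then f[7]=49)
f[9] = 63  (first piece 1, then f[8]=56)
f[10] = 70  (first piece 1, then f[9]=63)
f[11] = 77  (first piece 1, then f[10]=70)
f[12] = 84  (first piece 1, then f[11]=77)
f[13] = 91  (first piece 1, then f[12]=84)
One optimal cutting: 1 + 1 + 1 + 1 + 1 + 1 + 1 + 1 + 1 + 1 + 1 + 1 + 1 → $91.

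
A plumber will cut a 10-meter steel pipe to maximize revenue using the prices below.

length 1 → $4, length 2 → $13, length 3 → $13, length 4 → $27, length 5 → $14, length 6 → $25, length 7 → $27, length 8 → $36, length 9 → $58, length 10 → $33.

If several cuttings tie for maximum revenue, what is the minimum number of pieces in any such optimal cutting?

3

Build r[k] bottom-up: r[k] = max over allowed piece i of (p[i] + r[k−i]).
r[1] = 4
r[2] = 13
r[3] = 17  (first piece 1, then r[2]=13)
r[4] = 27
r[5] = 31  (first piece 1, then r[4]=27)
r[6] = 40  (first piece 2, then r[4]=27)
r[7] = 44  (first piece 1, then r[6]=40)
r[8] = 54  (first piece 4, then r[4]=27)
r[9] = 58  (first piece 1, then r[8]=54)
r[10] = 67  (first piece 2, then r[8]=54)
Maximum revenue is $67.
Now minimize piece count subject to staying optimal: for each k, pieces[k] = 1 + min over i with p[i]+r[k−i]=r[k] of pieces[k−i].
pieces[7] = 3
pieces[8] = 2
pieces[9] = 1
pieces[10] = 3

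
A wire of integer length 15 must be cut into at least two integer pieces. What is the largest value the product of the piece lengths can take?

Let P[k] be the best product for length k (with at least one cut). For each first piece i, the rest contributes max(k−i, P[k−i]).
Small cases: P[2]=1, P[3]=2, P[4]=4, P[5]=6, P[6]=9, P[7]=12, P[8]=18, P[9]=27, P[10]=36.
P[11] = max(1·36, 2·27, 3·18, …, 9·2, 10·1) = 54
P[12] = max(1·54, 2·36, 3·27, …, 10·2, 11·1) = 81
P[13] = max(1·81, 2·54, 3·36, …, 11·2, 12·1) = 108
P[14] = max(1·108, 2·81, 3·54, …, 12·2, 13·1) = 162
P[15] = max(1·162, 2·108, 3·81, …, 13·2, 14·1) = 243
One optimal split: 3 + 3 + 3 + 3 + 3; product 3·3·3·3·3 = 243.

243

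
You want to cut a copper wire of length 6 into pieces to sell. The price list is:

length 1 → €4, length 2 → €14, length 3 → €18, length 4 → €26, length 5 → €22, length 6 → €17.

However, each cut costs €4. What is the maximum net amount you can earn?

Consider every possible first cut. net[k] is the best of p[i]+net[k−i] over all sellable i≤k, charging 4 whenever i<k.
net[1] = 4
net[2] = 14
net[3] = 18
net[4] = 26
net[5] = 28  (first piece 2, then net[3]=18)
net[6] = 36  (first piece 2, then net[4]=26)
One optimal plan: pieces 4 + 2 (1 cut) → €40 − €4 = €36.

36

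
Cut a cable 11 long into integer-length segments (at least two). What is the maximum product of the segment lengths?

54

Fill f[k] for k=2..11: at each k try every first piece i and multiply by the better of (k−i) uncut or f[k−i].
f[2] = 1*max(1,0) = 1*1 = 1
f[3] = max(1*2, 2*1) = 2
f[4] = max(1*3, 2*2, 3*1) = 4
f[5] = max(1*4, 2*3, 3*2, 4*1) = 6
f[6] = max(1*6, 2*4, 3*3, 4*2, 5*1) = 9
f[7] = max(1*9, 2*6, 3*4, 4*3, 5*2, 6*1) = 12
f[8] = max(1*12, 2*9, 3*6, …, 6*2, 7*1) = 18
f[9] = max(1*18, 2*12, 3*9, …, 7*2, 8*1) = 27
f[10] = max(1*27, 2*18, 3*12, …, 8*2, 9*1) = 36
f[11] = max(1*36, 2*27, 3*18, …, 9*2, 10*1) = 54
One optimal split: 3 + 3 + 3 + 2; product 3*3*3*2 = 54.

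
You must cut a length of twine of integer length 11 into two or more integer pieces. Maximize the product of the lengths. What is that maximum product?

Let f[k] be the best product for length k (with at least one cut). For each first piece i, the rest contributes max(k−i, f[k−i]).
f[2] = 1*max(1,0) = 1*1 = 1
f[3] = max(1*2, 2*1) = 2
f[4] = max(1*3, 2*2, 3*1) = 4
f[5] = max(1*4, 2*3, 3*2, 4*1) = 6
f[6] = max(1*6, 2*4, 3*3, 4*2, 5*1) = 9
f[7] = max(1*9, 2*6, 3*4, 4*3, 5*2, 6*1) = 12
f[8] = max(1*12, 2*9, 3*6, …, 6*2, 7*1) = 18
f[9] = max(1*18, 2*12, 3*9, …, 7*2, 8*1) = 27
f[10] = max(1*27, 2*18, 3*12, …, 8*2, 9*1) = 36
f[11] = max(1*36, 2*27, 3*18, …, 9*2, 10*1) = 54
One optimal split: 3 + 3 + 3 + 2; product 3*3*3*2 = 54.

54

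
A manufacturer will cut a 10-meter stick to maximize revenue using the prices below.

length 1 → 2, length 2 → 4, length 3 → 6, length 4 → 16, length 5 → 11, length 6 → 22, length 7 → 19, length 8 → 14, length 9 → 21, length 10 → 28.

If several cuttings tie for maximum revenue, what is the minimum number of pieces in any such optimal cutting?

Build r[k] bottom-up: r[k] = max over allowed piece i of (p[i] + r[k−i]).
r[1] = 2
r[2] = max(2+2, 4+0) = 4
r[3] = max(2+4, 4+2, 6+0) = 6
r[4] = max(2+6, 4+4, 6+2, 16+0) = 16
r[5] = max(2+16, 4+6, 6+4, 16+2, 11+0) = 18
r[6] = max(2+18, 4+16, 6+6, 16+4, 11+2, 22+0) = 22
r[7] = max(2+22, 4+18, 6+16, …, 22+2, 19+0) = 24
r[8] = max(2+24, 4+22, 6+18, …, 19+2, 14+0) = 32
r[9] = max(2+32, 4+24, 6+22, …, 14+2, 21+0) = 34
r[10] = max(2+34, 4+32, 6+24, …, 21+2, 28+0) = 38
Maximum revenue is 38.
Now minimize piece count subject to staying optimal: for each k, pieces[k] = 1 + min over i with p[i]+r[k−i]=r[k] of pieces[k−i].
pieces[7] = 2
pieces[8] = 2
pieces[9] = 3
pieces[10] = 2

2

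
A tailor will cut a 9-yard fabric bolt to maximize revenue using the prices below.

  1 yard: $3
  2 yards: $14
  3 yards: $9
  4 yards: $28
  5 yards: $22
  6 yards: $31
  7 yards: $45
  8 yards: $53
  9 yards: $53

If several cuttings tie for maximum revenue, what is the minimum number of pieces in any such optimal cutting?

Build r[k] bottom-up: r[k] = max over allowed piece i of (p[i] + r[k−i]).
r[1] = 3
r[2] = max(3+3, 14+0) = 14
r[3] = max(3+14, 14+3, 9+0) = 17
r[4] = max(3+17, 14+14, 9+3, 28+0) = 28
r[5] = max(3+28, 14+17, 9+14, 28+3, 22+0) = 31
r[6] = max(3+31, 14+28, 9+17, 28+14, 22+3, 31+0) = 42
r[7] = max(3+42, 14+31, 9+28, …, 31+3, 45+0) = 45
r[8] = max(3+45, 14+42, 9+31, …, 45+3, 53+0) = 56
r[9] = max(3+56, 14+45, 9+42, …, 53+3, 53+0) = 59
Maximum revenue is $59.
Now minimize piece count subject to staying optimal: for each k, pieces[k] = 1 + min over i with p[i]+r[k−i]=r[k] of pieces[k−i].
pieces[6] = 2
pieces[7] = 1
pieces[8] = 2
pieces[9] = 2

2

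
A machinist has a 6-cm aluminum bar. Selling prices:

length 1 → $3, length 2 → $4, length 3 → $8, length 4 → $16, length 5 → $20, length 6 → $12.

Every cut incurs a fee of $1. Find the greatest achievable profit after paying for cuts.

22

Consider every possible first cut. net[k] is the best of p[i]+net[k−i] over all sellable i≤k, charging 1 whenever i<k.
net[1] = 3
net[2] = 5  (first piece 1, then net[1]=3)
net[3] = 8
net[4] = 16
net[5] = 20
net[6] = 22  (first piece 1, then net[5]=20)
One optimal plan: pieces 5 + 1 (1 cut) → $23 − $1 = $22.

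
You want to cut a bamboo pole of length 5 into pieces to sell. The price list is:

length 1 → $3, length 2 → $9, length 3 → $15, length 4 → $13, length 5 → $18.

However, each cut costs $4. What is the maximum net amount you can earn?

Let r[k] be the best obtainable value from length k. For each k, try every first piece i and keep the best of price[i] + r[k−i] minus the 4 cut fee when i<k.
r[1] = 3
r[2] = max(3+3-4, 9+0) = 9
r[3] = max(3+9-4, 9+3-4, 15+0) = 15
r[4] = max(3+15-4, 9+9-4, 15+3-4, 13+0) = 14
r[5] = max(3+14-4, 9+15-4, 15+9-4, 13+3-4, 18+0) = 20
One optimal plan: pieces 3 + 2 (1 cut) → $24 − $4 = $20.

20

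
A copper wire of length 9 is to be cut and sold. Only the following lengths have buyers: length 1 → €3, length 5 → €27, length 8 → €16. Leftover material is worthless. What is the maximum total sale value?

Let f[k] be the best obtainable value from length k. For each k, try every first piece i and keep the best of price[i] + f[k−i].
f[1] = 3
f[2] = 6  (first piece 1, then f[1]=3)
f[3] = 9  (first piece 1, then f[2]=6)
f[4] = 12  (first piece 1, then f[3]=9)
f[5] = 27
f[6] = 30  (first piece 1, then f[5]=27)
f[7] = 33  (first piece 1, then f[6]=30)
f[8] = 36  (first piece 1, then f[7]=33)
f[9] = 39  (first piece 1, then f[8]=36)
One optimal cutting: 5 + 1 + 1 + 1 + 1 → €39.

39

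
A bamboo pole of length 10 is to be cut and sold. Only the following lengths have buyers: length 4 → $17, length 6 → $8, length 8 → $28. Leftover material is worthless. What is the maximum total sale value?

34

Build best[k] bottom-up: best[k] = max over allowed piece i of (p[i] + best[k−i]).
best[1] = 0
best[2] = 0
best[3] = 0
best[4] = 17
best[5] = 17
best[6] = max(17+0, 8+0) = 17
best[7] = max(17+0, 8+0) = 17
best[8] = max(17+17, 8+0, 28+0) = 34
best[9] = max(17+17, 8+0, 28+0) = 34
best[10] = max(17+17, 8+17, 28+0) = 34
One optimal cutting: pieces 4 + 4 with 2 feet of scrap → $34.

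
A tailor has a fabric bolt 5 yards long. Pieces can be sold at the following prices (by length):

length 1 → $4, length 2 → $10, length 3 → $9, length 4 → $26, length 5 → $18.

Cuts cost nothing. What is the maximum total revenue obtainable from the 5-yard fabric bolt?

Consider every possible first cut. v[k] is the best of p[i]+v[k−i] over all sellable i≤k.
v[1] = 4
v[2] = max(4+4, 10+0) = 10
v[3] = max(4+10, 10+4, 9+0) = 14
v[4] = max(4+14, 10+10, 9+4, 26+0) = 26
v[5] = max(4+26, 10+14, 9+10, 26+4, 18+0) = 30
One optimal cutting: 4 + 1 → $26 + $4 = $30.

30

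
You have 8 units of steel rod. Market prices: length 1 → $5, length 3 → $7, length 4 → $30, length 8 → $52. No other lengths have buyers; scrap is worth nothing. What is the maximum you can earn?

60

Consider every possible first cut. best[k] is the best of p[i]+best[k−i] over all sellable i≤k.
best[1] = 5
best[2] = 10  (first piece 1, then best[1]=5)
best[3] = 15  (first piece 1, then best[2]=10)
best[4] = 30
best[5] = 35  (first piece 1, then best[4]=30)
best[6] = 40  (first piece 1, then best[5]=35)
best[7] = 45  (first piece 1, then best[6]=40)
best[8] = 60  (first piece 4, then best[4]=30)
One optimal cutting: 4 + 4 → $60.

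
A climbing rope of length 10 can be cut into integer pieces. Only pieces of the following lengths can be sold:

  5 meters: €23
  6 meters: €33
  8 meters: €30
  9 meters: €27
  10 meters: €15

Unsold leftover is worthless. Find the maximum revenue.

46

Consider every possible first cut. r[k] is the best of p[i]+r[k−i] over all sellable i≤k.
r[1] = 0
r[2] = 0
r[3] = 0
r[4] = 0
r[5] = 23
r[6] = max(23+0, 33+0) = 33
r[7] = max(23+0, 33+0) = 33
r[8] = max(23+0, 33+0, 30+0) = 33
r[9] = max(23+0, 33+0, 30+0, 27+0) = 33
r[10] = max(23+23, 33+0, 30+0, 27+0, 15+0) = 46
One optimal cutting: 5 + 5 → €46.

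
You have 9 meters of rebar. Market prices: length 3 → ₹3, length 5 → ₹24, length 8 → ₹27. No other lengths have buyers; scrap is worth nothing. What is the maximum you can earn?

27

Let r[k] be the best obtainable value from length k. For each k, try every first piece i and keep the best of price[i] + r[k−i].
r[1] = 0
r[2] = 0
r[3] = 3
r[4] = 3
r[5] = 24
r[6] = 24
r[7] = 24
r[8] = 27  (first piece 3, then r[5]=24)
r[9] = 27
One optimal cutting: pieces 5 + 3 with 1 meter of scrap → ₹27.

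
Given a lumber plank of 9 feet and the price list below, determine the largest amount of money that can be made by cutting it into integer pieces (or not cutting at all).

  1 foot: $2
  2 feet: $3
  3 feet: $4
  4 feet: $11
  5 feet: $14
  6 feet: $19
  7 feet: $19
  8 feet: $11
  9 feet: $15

Consider every possible first cut. R[k] is the best of p[i]+R[k−i] over all sellable i≤k.
R[1] = 2
R[2] = max(2+2, 3+0) = 4
R[3] = max(2+4, 3+2, 4+0) = 6
R[4] = max(2+6, 3+4, 4+2, 11+0) = 11
R[5] = max(2+11, 3+6, 4+4, 11+2, 14+0) = 14
R[6] = max(2+14, 3+11, 4+6, 11+4, 14+2, 19+0) = 19
R[7] = max(2+19, 3+14, 4+11, …, 19+2, 19+0) = 21
R[8] = max(2+21, 3+19, 4+14, …, 19+2, 11+0) = 23
R[9] = max(2+23, 3+21, 4+19, …, 11+2, 15+0) = 25
One optimal cutting: 6 + 1 + 1 + 1 → $19 + $2 + $2 + $2 = $25.

25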